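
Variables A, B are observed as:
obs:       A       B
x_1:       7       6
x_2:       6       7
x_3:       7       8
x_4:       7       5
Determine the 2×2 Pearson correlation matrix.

Step 1 — column means:
  mean(A) = (7 + 6 + 7 + 7) / 4 = 27/4 = 6.75
  mean(B) = (6 + 7 + 8 + 5) / 4 = 26/4 = 6.5

Step 2 — sample variances and covariances s[i,j] = (1/(n-1)) · Σ_k (x_{k,i} - mean_i) · (x_{k,j} - mean_j), with n-1 = 3:
  s[A,A] = ((0.25)·(0.25) + (-0.75)·(-0.75) + (0.25)·(0.25) + (0.25)·(0.25)) / 3 = 0.75/3 = 0.25
  s[A,B] = ((0.25)·(-0.5) + (-0.75)·(0.5) + (0.25)·(1.5) + (0.25)·(-1.5)) / 3 = -0.5/3 = -0.1667
  s[B,B] = ((-0.5)·(-0.5) + (0.5)·(0.5) + (1.5)·(1.5) + (-1.5)·(-1.5)) / 3 = 5/3 = 1.6667
  Sample standard deviations s_i = √(s[i,i]):
  s(A) = √(0.25) = 0.5
  s(B) = √(1.6667) = 1.291

Step 3 — r_{ij} = s_{ij} / (s_i · s_j):
  r[A,A] = 1 (diagonal).
  r[A,B] = -0.1667 / (0.5 · 1.291) = -0.1667 / 0.6455 = -0.2582
  r[B,B] = 1 (diagonal).

R is symmetric with unit diagonal. Assembling:

R = [[1, -0.2582],
 [-0.2582, 1]]


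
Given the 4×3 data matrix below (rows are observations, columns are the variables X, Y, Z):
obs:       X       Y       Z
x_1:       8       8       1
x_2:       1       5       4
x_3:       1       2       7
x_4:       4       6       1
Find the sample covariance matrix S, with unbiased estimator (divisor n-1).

Step 1 — column means:
  mean(X) = (8 + 1 + 1 + 4) / 4 = 14/4 = 3.5
  mean(Y) = (8 + 5 + 2 + 6) / 4 = 21/4 = 5.25
  mean(Z) = (1 + 4 + 7 + 1) / 4 = 13/4 = 3.25

Step 2 — sample covariance S[i,j] = (1/(n-1)) · Σ_k (x_{k,i} - mean_i) · (x_{k,j} - mean_j), with n-1 = 3.
  S[X,X] = ((4.5)·(4.5) + (-2.5)·(-2.5) + (-2.5)·(-2.5) + (0.5)·(0.5)) / 3 = 33/3 = 11
  S[X,Y] = ((4.5)·(2.75) + (-2.5)·(-0.25) + (-2.5)·(-3.25) + (0.5)·(0.75)) / 3 = 21.5/3 = 7.1667
  S[X,Z] = ((4.5)·(-2.25) + (-2.5)·(0.75) + (-2.5)·(3.75) + (0.5)·(-2.25)) / 3 = -22.5/3 = -7.5
  S[Y,Y] = ((2.75)·(2.75) + (-0.25)·(-0.25) + (-3.25)·(-3.25) + (0.75)·(0.75)) / 3 = 18.75/3 = 6.25
  S[Y,Z] = ((2.75)·(-2.25) + (-0.25)·(0.75) + (-3.25)·(3.75) + (0.75)·(-2.25)) / 3 = -20.25/3 = -6.75
  S[Z,Z] = ((-2.25)·(-2.25) + (0.75)·(0.75) + (3.75)·(3.75) + (-2.25)·(-2.25)) / 3 = 24.75/3 = 8.25

S is symmetric (S[j,i] = S[i,j]). Assembling:

S = [[11, 7.1667, -7.5],
 [7.1667, 6.25, -6.75],
 [-7.5, -6.75, 8.25]]


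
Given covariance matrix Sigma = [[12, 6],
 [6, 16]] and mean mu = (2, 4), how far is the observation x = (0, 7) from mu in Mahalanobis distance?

Step 1 — centre the observation: (x - mu) = (-2, 3).

Step 2 — invert Sigma. det(Sigma) = 12·16 - (6)² = 156.
  Sigma^{-1} = (1/det) · [[d, -b], [-b, a]] = [[0.1026, -0.0385],
 [-0.0385, 0.0769]].

Step 3 — form the quadratic (x - mu)^T · Sigma^{-1} · (x - mu):
  Sigma^{-1} · (x - mu) = (-0.3205, 0.3077).
  (x - mu)^T · [Sigma^{-1} · (x - mu)] = (-2)·(-0.3205) + (3)·(0.3077) = 1.5641.

Step 4 — take square root: d = √(1.5641) ≈ 1.2506.

d(x, mu) = √(1.5641) ≈ 1.2506


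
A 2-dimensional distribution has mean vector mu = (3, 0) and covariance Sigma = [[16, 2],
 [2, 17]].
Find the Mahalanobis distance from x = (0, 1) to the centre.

Step 1 — centre the observation: (x - mu) = (-3, 1).

Step 2 — invert Sigma. det(Sigma) = 16·17 - (2)² = 268.
  Sigma^{-1} = (1/det) · [[d, -b], [-b, a]] = [[0.0634, -0.0075],
 [-0.0075, 0.0597]].

Step 3 — form the quadratic (x - mu)^T · Sigma^{-1} · (x - mu):
  Sigma^{-1} · (x - mu) = (-0.1978, 0.0821).
  (x - mu)^T · [Sigma^{-1} · (x - mu)] = (-3)·(-0.1978) + (1)·(0.0821) = 0.6754.

Step 4 — take square root: d = √(0.6754) ≈ 0.8218.

d(x, mu) = √(0.6754) ≈ 0.8218


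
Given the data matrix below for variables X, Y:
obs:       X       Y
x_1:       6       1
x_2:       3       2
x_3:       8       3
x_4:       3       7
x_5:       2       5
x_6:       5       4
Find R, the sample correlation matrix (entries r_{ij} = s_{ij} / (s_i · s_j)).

Step 1 — column means:
  mean(X) = (6 + 3 + 8 + 3 + 2 + 5) / 6 = 27/6 = 4.5
  mean(Y) = (1 + 2 + 3 + 7 + 5 + 4) / 6 = 22/6 = 3.6667

Step 2 — sample variances and covariances s[i,j] = (1/(n-1)) · Σ_k (x_{k,i} - mean_i) · (x_{k,j} - mean_j), with n-1 = 5:
  s[X,X] = ((1.5)·(1.5) + (-1.5)·(-1.5) + (3.5)·(3.5) + (-1.5)·(-1.5) + (-2.5)·(-2.5) + (0.5)·(0.5)) / 5 = 25.5/5 = 5.1
  s[X,Y] = ((1.5)·(-2.6667) + (-1.5)·(-1.6667) + (3.5)·(-0.6667) + (-1.5)·(3.3333) + (-2.5)·(1.3333) + (0.5)·(0.3333)) / 5 = -12/5 = -2.4
  s[Y,Y] = ((-2.6667)·(-2.6667) + (-1.6667)·(-1.6667) + (-0.6667)·(-0.6667) + (3.3333)·(3.3333) + (1.3333)·(1.3333) + (0.3333)·(0.3333)) / 5 = 23.3333/5 = 4.6667
  Sample standard deviations s_i = √(s[i,i]):
  s(X) = √(5.1) = 2.2583
  s(Y) = √(4.6667) = 2.1602

Step 3 — r_{ij} = s_{ij} / (s_i · s_j):
  r[X,X] = 1 (diagonal).
  r[X,Y] = -2.4 / (2.2583 · 2.1602) = -2.4 / 4.8785 = -0.492
  r[Y,Y] = 1 (diagonal).

R is symmetric with unit diagonal. Assembling:

R = [[1, -0.492],
 [-0.492, 1]]


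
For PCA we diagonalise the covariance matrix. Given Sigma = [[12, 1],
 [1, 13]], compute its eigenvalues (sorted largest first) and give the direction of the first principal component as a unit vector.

Step 1 — characteristic polynomial of 2×2 Sigma:
  det(Sigma - λI) = λ² - trace · λ + det = 0.
  trace = 12 + 13 = 25, det = 12·13 - (1)² = 155.
Step 2 — discriminant:
  Δ = trace² - 4·det = 625 - 620 = 5.
Step 3 — eigenvalues:
  λ = (trace ± √Δ)/2 = (25 ± 2.2361)/2,
  λ_1 = 13.618,  λ_2 = 11.382.

Step 4 — unit eigenvector for λ_1: solve (Sigma - λ_1 I)v = 0. First row:
  (12 - 13.618)·v_x + (1)·v_y = 0, i.e. (-1.618)·v_x + (1)·v_y = 0,
  so v ∝ (b, λ_1 - a) = (1, 1.618) = u.
  ||u|| = √((1)² + (1.618)²) = √(3.618) ≈ 1.9021,
  v_1 = u/||u|| ≈ (0.5257, 0.8507) (||v_1|| = 1).

λ_1 = 13.618,  λ_2 = 11.382;  v_1 ≈ (0.5257, 0.8507)


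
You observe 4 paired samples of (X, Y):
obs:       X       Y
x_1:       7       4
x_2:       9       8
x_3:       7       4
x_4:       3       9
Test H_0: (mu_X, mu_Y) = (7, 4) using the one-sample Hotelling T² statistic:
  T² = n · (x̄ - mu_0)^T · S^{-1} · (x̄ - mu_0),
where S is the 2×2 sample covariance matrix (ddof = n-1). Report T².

Step 1 — sample mean vector:
  mean(X) = (7 + 9 + 7 + 3) / 4 = 26/4 = 6.5
  mean(Y) = (4 + 8 + 4 + 9) / 4 = 25/4 = 6.25
  x̄ = (6.5, 6.25),  deviation x̄ - mu_0 = (6.5, 6.25) - (7, 4) = (-0.5, 2.25).

Step 2 — sample covariance matrix, S[i,j] = (1/(n-1)) · Σ_k (x_{k,i} - mean_i) · (x_{k,j} - mean_j), divisor n-1 = 3:
  S[X,X] = ((0.5)·(0.5) + (2.5)·(2.5) + (0.5)·(0.5) + (-3.5)·(-3.5)) / 3 = 19/3 = 6.3333
  S[X,Y] = ((0.5)·(-2.25) + (2.5)·(1.75) + (0.5)·(-2.25) + (-3.5)·(2.75)) / 3 = -7.5/3 = -2.5
  S[Y,Y] = ((-2.25)·(-2.25) + (1.75)·(1.75) + (-2.25)·(-2.25) + (2.75)·(2.75)) / 3 = 20.75/3 = 6.9167
  S = [[6.3333, -2.5],
 [-2.5, 6.9167]].

Step 3 — invert S. det(S) = 6.3333·6.9167 - (-2.5)² = 37.5556.
  S^{-1} = (1/det) · [[d, -b], [-b, a]] = [[0.1842, 0.0666],
 [0.0666, 0.1686]].

Step 4 — quadratic form (x̄ - mu_0)^T · S^{-1} · (x̄ - mu_0):
  S^{-1} · (x̄ - mu_0) = (0.0577, 0.3462),
  (x̄ - mu_0)^T · [...] = (-0.5)·(0.0577) + (2.25)·(0.3462) = 0.75.

Step 5 — scale by n: T² = 4 · 0.75 = 3.

T² ≈ 3


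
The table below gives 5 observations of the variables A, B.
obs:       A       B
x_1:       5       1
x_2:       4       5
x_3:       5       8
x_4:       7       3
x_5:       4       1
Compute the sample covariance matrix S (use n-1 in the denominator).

Step 1 — column means:
  mean(A) = (5 + 4 + 5 + 7 + 4) / 5 = 25/5 = 5
  mean(B) = (1 + 5 + 8 + 3 + 1) / 5 = 18/5 = 3.6

Step 2 — sample covariance S[i,j] = (1/(n-1)) · Σ_k (x_{k,i} - mean_i) · (x_{k,j} - mean_j), with n-1 = 4.
  S[A,A] = ((0)·(0) + (-1)·(-1) + (0)·(0) + (2)·(2) + (-1)·(-1)) / 4 = 6/4 = 1.5
  S[A,B] = ((0)·(-2.6) + (-1)·(1.4) + (0)·(4.4) + (2)·(-0.6) + (-1)·(-2.6)) / 4 = 0/4 = 0
  S[B,B] = ((-2.6)·(-2.6) + (1.4)·(1.4) + (4.4)·(4.4) + (-0.6)·(-0.6) + (-2.6)·(-2.6)) / 4 = 35.2/4 = 8.8

S is symmetric (S[j,i] = S[i,j]). Assembling:

S = [[1.5, 0],
 [0, 8.8]]


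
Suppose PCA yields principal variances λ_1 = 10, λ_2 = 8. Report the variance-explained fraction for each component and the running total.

Step 1 — total variance = trace(Sigma) = Σ λ_i = 10 + 8 = 18.

Step 2 — fraction explained by component i = λ_i / Σ λ:
  PC1: 10/18 = 0.5556
  PC2: 8/18 = 0.4444

Step 3 — cumulative fraction after k components = (λ_1 + ... + λ_k) / Σ λ:
  k = 1: 10/18 = 0.5556
  k = 2: (10 + 8)/18 = 18/18 = 1

Summary (fraction, with percent):

explained: PC1 0.5556 (55.56%), PC2 0.4444 (44.44%);  cumulative: 0.5556, 1


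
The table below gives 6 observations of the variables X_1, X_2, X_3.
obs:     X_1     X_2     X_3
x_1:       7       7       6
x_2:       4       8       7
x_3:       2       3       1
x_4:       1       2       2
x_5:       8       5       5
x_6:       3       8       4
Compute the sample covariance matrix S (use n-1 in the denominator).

Step 1 — column means:
  mean(X_1) = (7 + 4 + 2 + 1 + 8 + 3) / 6 = 25/6 = 4.1667
  mean(X_2) = (7 + 8 + 3 + 2 + 5 + 8) / 6 = 33/6 = 5.5
  mean(X_3) = (6 + 7 + 1 + 2 + 5 + 4) / 6 = 25/6 = 4.1667

Step 2 — sample covariance S[i,j] = (1/(n-1)) · Σ_k (x_{k,i} - mean_i) · (x_{k,j} - mean_j), with n-1 = 5.
  S[X_1,X_1] = ((2.8333)·(2.8333) + (-0.1667)·(-0.1667) + (-2.1667)·(-2.1667) + (-3.1667)·(-3.1667) + (3.8333)·(3.8333) + (-1.1667)·(-1.1667)) / 5 = 38.8333/5 = 7.7667
  S[X_1,X_2] = ((2.8333)·(1.5) + (-0.1667)·(2.5) + (-2.1667)·(-2.5) + (-3.1667)·(-3.5) + (3.8333)·(-0.5) + (-1.1667)·(2.5)) / 5 = 15.5/5 = 3.1
  S[X_1,X_3] = ((2.8333)·(1.8333) + (-0.1667)·(2.8333) + (-2.1667)·(-3.1667) + (-3.1667)·(-2.1667) + (3.8333)·(0.8333) + (-1.1667)·(-0.1667)) / 5 = 21.8333/5 = 4.3667
  S[X_2,X_2] = ((1.5)·(1.5) + (2.5)·(2.5) + (-2.5)·(-2.5) + (-3.5)·(-3.5) + (-0.5)·(-0.5) + (2.5)·(2.5)) / 5 = 33.5/5 = 6.7
  S[X_2,X_3] = ((1.5)·(1.8333) + (2.5)·(2.8333) + (-2.5)·(-3.1667) + (-3.5)·(-2.1667) + (-0.5)·(0.8333) + (2.5)·(-0.1667)) / 5 = 24.5/5 = 4.9
  S[X_3,X_3] = ((1.8333)·(1.8333) + (2.8333)·(2.8333) + (-3.1667)·(-3.1667) + (-2.1667)·(-2.1667) + (0.8333)·(0.8333) + (-0.1667)·(-0.1667)) / 5 = 26.8333/5 = 5.3667

S is symmetric (S[j,i] = S[i,j]). Assembling:

S = [[7.7667, 3.1, 4.3667],
 [3.1, 6.7, 4.9],
 [4.3667, 4.9, 5.3667]]


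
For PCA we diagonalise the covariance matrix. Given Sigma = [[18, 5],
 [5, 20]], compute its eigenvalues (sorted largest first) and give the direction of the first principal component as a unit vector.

Step 1 — characteristic polynomial of 2×2 Sigma:
  det(Sigma - λI) = λ² - trace · λ + det = 0.
  trace = 18 + 20 = 38, det = 18·20 - (5)² = 335.
Step 2 — discriminant:
  Δ = trace² - 4·det = 1444 - 1340 = 104.
Step 3 — eigenvalues:
  λ = (trace ± √Δ)/2 = (38 ± 10.198)/2,
  λ_1 = 24.099,  λ_2 = 13.901.

Step 4 — unit eigenvector for λ_1: solve (Sigma - λ_1 I)v = 0. First row:
  (18 - 24.099)·v_x + (5)·v_y = 0, i.e. (-6.099)·v_x + (5)·v_y = 0,
  so v ∝ (b, λ_1 - a) = (5, 6.099) = u.
  ||u|| = √((5)² + (6.099)²) = √(62.198) ≈ 7.8866,
  v_1 = u/||u|| ≈ (0.634, 0.7733) (||v_1|| = 1).

λ_1 = 24.099,  λ_2 = 13.901;  v_1 ≈ (0.634, 0.7733)


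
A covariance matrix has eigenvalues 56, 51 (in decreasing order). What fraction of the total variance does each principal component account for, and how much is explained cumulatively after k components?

Step 1 — total variance = trace(Sigma) = Σ λ_i = 56 + 51 = 107.

Step 2 — fraction explained by component i = λ_i / Σ λ:
  PC1: 56/107 = 0.5234
  PC2: 51/107 = 0.4766

Step 3 — cumulative fraction after k components = (λ_1 + ... + λ_k) / Σ λ:
  k = 1: 56/107 = 0.5234
  k = 2: (56 + 51)/107 = 107/107 = 1

Summary (fraction, with percent):

explained: PC1 0.5234 (52.34%), PC2 0.4766 (47.66%);  cumulative: 0.5234, 1


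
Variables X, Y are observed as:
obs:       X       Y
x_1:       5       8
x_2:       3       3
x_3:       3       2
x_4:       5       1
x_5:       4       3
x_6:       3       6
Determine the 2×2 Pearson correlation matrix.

Step 1 — column means:
  mean(X) = (5 + 3 + 3 + 5 + 4 + 3) / 6 = 23/6 = 3.8333
  mean(Y) = (8 + 3 + 2 + 1 + 3 + 6) / 6 = 23/6 = 3.8333

Step 2 — sample variances and covariances s[i,j] = (1/(n-1)) · Σ_k (x_{k,i} - mean_i) · (x_{k,j} - mean_j), with n-1 = 5:
  s[X,X] = ((1.1667)·(1.1667) + (-0.8333)·(-0.8333) + (-0.8333)·(-0.8333) + (1.1667)·(1.1667) + (0.1667)·(0.1667) + (-0.8333)·(-0.8333)) / 5 = 4.8333/5 = 0.9667
  s[X,Y] = ((1.1667)·(4.1667) + (-0.8333)·(-0.8333) + (-0.8333)·(-1.8333) + (1.1667)·(-2.8333) + (0.1667)·(-0.8333) + (-0.8333)·(2.1667)) / 5 = 1.8333/5 = 0.3667
  s[Y,Y] = ((4.1667)·(4.1667) + (-0.8333)·(-0.8333) + (-1.8333)·(-1.8333) + (-2.8333)·(-2.8333) + (-0.8333)·(-0.8333) + (2.1667)·(2.1667)) / 5 = 34.8333/5 = 6.9667
  Sample standard deviations s_i = √(s[i,i]):
  s(X) = √(0.9667) = 0.9832
  s(Y) = √(6.9667) = 2.6394

Step 3 — r_{ij} = s_{ij} / (s_i · s_j):
  r[X,X] = 1 (diagonal).
  r[X,Y] = 0.3667 / (0.9832 · 2.6394) = 0.3667 / 2.5951 = 0.1413
  r[Y,Y] = 1 (diagonal).

R is symmetric with unit diagonal. Assembling:

R = [[1, 0.1413],
 [0.1413, 1]]


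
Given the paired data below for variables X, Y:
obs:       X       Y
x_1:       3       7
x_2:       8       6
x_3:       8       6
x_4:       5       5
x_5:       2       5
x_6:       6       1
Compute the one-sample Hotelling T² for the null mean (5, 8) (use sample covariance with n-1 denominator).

Step 1 — sample mean vector:
  mean(X) = (3 + 8 + 8 + 5 + 2 + 6) / 6 = 32/6 = 5.3333
  mean(Y) = (7 + 6 + 6 + 5 + 5 + 1) / 6 = 30/6 = 5
  x̄ = (5.3333, 5),  deviation x̄ - mu_0 = (5.3333, 5) - (5, 8) = (0.3333, -3).

Step 2 — sample covariance matrix, S[i,j] = (1/(n-1)) · Σ_k (x_{k,i} - mean_i) · (x_{k,j} - mean_j), divisor n-1 = 5:
  S[X,X] = ((-2.3333)·(-2.3333) + (2.6667)·(2.6667) + (2.6667)·(2.6667) + (-0.3333)·(-0.3333) + (-3.3333)·(-3.3333) + (0.6667)·(0.6667)) / 5 = 31.3333/5 = 6.2667
  S[X,Y] = ((-2.3333)·(2) + (2.6667)·(1) + (2.6667)·(1) + (-0.3333)·(0) + (-3.3333)·(0) + (0.6667)·(-4)) / 5 = -2/5 = -0.4
  S[Y,Y] = ((2)·(2) + (1)·(1) + (1)·(1) + (0)·(0) + (0)·(0) + (-4)·(-4)) / 5 = 22/5 = 4.4
  S = [[6.2667, -0.4],
 [-0.4, 4.4]].

Step 3 — invert S. det(S) = 6.2667·4.4 - (-0.4)² = 27.4133.
  S^{-1} = (1/det) · [[d, -b], [-b, a]] = [[0.1605, 0.0146],
 [0.0146, 0.2286]].

Step 4 — quadratic form (x̄ - mu_0)^T · S^{-1} · (x̄ - mu_0):
  S^{-1} · (x̄ - mu_0) = (0.0097, -0.6809),
  (x̄ - mu_0)^T · [...] = (0.3333)·(0.0097) + (-3)·(-0.6809) = 2.046.

Step 5 — scale by n: T² = 6 · 2.046 = 12.2763.

T² ≈ 12.2763


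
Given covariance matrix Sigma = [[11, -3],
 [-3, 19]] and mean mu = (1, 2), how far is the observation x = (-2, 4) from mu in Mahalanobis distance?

Step 1 — centre the observation: (x - mu) = (-3, 2).

Step 2 — invert Sigma. det(Sigma) = 11·19 - (-3)² = 200.
  Sigma^{-1} = (1/det) · [[d, -b], [-b, a]] = [[0.095, 0.015],
 [0.015, 0.055]].

Step 3 — form the quadratic (x - mu)^T · Sigma^{-1} · (x - mu):
  Sigma^{-1} · (x - mu) = (-0.255, 0.065).
  (x - mu)^T · [Sigma^{-1} · (x - mu)] = (-3)·(-0.255) + (2)·(0.065) = 0.895.

Step 4 — take square root: d = √(0.895) ≈ 0.946.

d(x, mu) = √(0.895) ≈ 0.946


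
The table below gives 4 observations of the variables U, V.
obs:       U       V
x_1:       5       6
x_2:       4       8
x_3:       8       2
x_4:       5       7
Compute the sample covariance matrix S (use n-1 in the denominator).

Step 1 — column means:
  mean(U) = (5 + 4 + 8 + 5) / 4 = 22/4 = 5.5
  mean(V) = (6 + 8 + 2 + 7) / 4 = 23/4 = 5.75

Step 2 — sample covariance S[i,j] = (1/(n-1)) · Σ_k (x_{k,i} - mean_i) · (x_{k,j} - mean_j), with n-1 = 3.
  S[U,U] = ((-0.5)·(-0.5) + (-1.5)·(-1.5) + (2.5)·(2.5) + (-0.5)·(-0.5)) / 3 = 9/3 = 3
  S[U,V] = ((-0.5)·(0.25) + (-1.5)·(2.25) + (2.5)·(-3.75) + (-0.5)·(1.25)) / 3 = -13.5/3 = -4.5
  S[V,V] = ((0.25)·(0.25) + (2.25)·(2.25) + (-3.75)·(-3.75) + (1.25)·(1.25)) / 3 = 20.75/3 = 6.9167

S is symmetric (S[j,i] = S[i,j]). Assembling:

S = [[3, -4.5],
 [-4.5, 6.9167]]


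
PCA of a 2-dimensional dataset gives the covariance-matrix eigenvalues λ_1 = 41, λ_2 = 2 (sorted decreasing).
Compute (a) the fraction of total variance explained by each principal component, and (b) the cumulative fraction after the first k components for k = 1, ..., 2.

Step 1 — total variance = trace(Sigma) = Σ λ_i = 41 + 2 = 43.

Step 2 — fraction explained by component i = λ_i / Σ λ:
  PC1: 41/43 = 0.9535
  PC2: 2/43 = 0.0465

Step 3 — cumulative fraction after k components = (λ_1 + ... + λ_k) / Σ λ:
  k = 1: 41/43 = 0.9535
  k = 2: (41 + 2)/43 = 43/43 = 1

Summary (fraction, with percent):

explained: PC1 0.9535 (95.35%), PC2 0.0465 (4.65%);  cumulative: 0.9535, 1


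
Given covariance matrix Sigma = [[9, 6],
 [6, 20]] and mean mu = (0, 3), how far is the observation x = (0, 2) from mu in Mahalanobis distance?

Step 1 — centre the observation: (x - mu) = (0, -1).

Step 2 — invert Sigma. det(Sigma) = 9·20 - (6)² = 144.
  Sigma^{-1} = (1/det) · [[d, -b], [-b, a]] = [[0.1389, -0.0417],
 [-0.0417, 0.0625]].

Step 3 — form the quadratic (x - mu)^T · Sigma^{-1} · (x - mu):
  Sigma^{-1} · (x - mu) = (0.0417, -0.0625).
  (x - mu)^T · [Sigma^{-1} · (x - mu)] = (0)·(0.0417) + (-1)·(-0.0625) = 0.0625.

Step 4 — take square root: d = √(0.0625) ≈ 0.25.

d(x, mu) = √(0.0625) ≈ 0.25


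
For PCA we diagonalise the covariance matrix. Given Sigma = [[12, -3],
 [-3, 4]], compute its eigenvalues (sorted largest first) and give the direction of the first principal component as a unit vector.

Step 1 — characteristic polynomial of 2×2 Sigma:
  det(Sigma - λI) = λ² - trace · λ + det = 0.
  trace = 12 + 4 = 16, det = 12·4 - (-3)² = 39.
Step 2 — discriminant:
  Δ = trace² - 4·det = 256 - 156 = 100.
Step 3 — eigenvalues:
  λ = (trace ± √Δ)/2 = (16 ± 10)/2,
  λ_1 = 13,  λ_2 = 3.

Step 4 — unit eigenvector for λ_1: solve (Sigma - λ_1 I)v = 0. First row:
  (12 - 13)·v_x + (-3)·v_y = 0, i.e. (-1)·v_x + (-3)·v_y = 0,
  so v ∝ (b, λ_1 - a) = (-3, 1); multiply by -1 so the first entry is positive: u = (3, -1).
  ||u|| = √((3)² + (-1)²) = √(10) ≈ 3.1623,
  v_1 = u/||u|| ≈ (0.9487, -0.3162) (||v_1|| = 1).

λ_1 = 13,  λ_2 = 3;  v_1 ≈ (0.9487, -0.3162)


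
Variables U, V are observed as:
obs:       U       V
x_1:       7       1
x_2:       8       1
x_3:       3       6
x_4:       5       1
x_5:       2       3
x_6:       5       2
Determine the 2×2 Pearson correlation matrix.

Step 1 — column means:
  mean(U) = (7 + 8 + 3 + 5 + 2 + 5) / 6 = 30/6 = 5
  mean(V) = (1 + 1 + 6 + 1 + 3 + 2) / 6 = 14/6 = 2.3333

Step 2 — sample variances and covariances s[i,j] = (1/(n-1)) · Σ_k (x_{k,i} - mean_i) · (x_{k,j} - mean_j), with n-1 = 5:
  s[U,U] = ((2)·(2) + (3)·(3) + (-2)·(-2) + (0)·(0) + (-3)·(-3) + (0)·(0)) / 5 = 26/5 = 5.2
  s[U,V] = ((2)·(-1.3333) + (3)·(-1.3333) + (-2)·(3.6667) + (0)·(-1.3333) + (-3)·(0.6667) + (0)·(-0.3333)) / 5 = -16/5 = -3.2
  s[V,V] = ((-1.3333)·(-1.3333) + (-1.3333)·(-1.3333) + (3.6667)·(3.6667) + (-1.3333)·(-1.3333) + (0.6667)·(0.6667) + (-0.3333)·(-0.3333)) / 5 = 19.3333/5 = 3.8667
  Sample standard deviations s_i = √(s[i,i]):
  s(U) = √(5.2) = 2.2804
  s(V) = √(3.8667) = 1.9664

Step 3 — r_{ij} = s_{ij} / (s_i · s_j):
  r[U,U] = 1 (diagonal).
  r[U,V] = -3.2 / (2.2804 · 1.9664) = -3.2 / 4.484 = -0.7136
  r[V,V] = 1 (diagonal).

R is symmetric with unit diagonal. Assembling:

R = [[1, -0.7136],
 [-0.7136, 1]]


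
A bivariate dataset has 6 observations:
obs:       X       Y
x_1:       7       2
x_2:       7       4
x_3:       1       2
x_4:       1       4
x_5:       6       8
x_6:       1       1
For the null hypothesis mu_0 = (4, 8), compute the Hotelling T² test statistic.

Step 1 — sample mean vector:
  mean(X) = (7 + 7 + 1 + 1 + 6 + 1) / 6 = 23/6 = 3.8333
  mean(Y) = (2 + 4 + 2 + 4 + 8 + 1) / 6 = 21/6 = 3.5
  x̄ = (3.8333, 3.5),  deviation x̄ - mu_0 = (3.8333, 3.5) - (4, 8) = (-0.1667, -4.5).

Step 2 — sample covariance matrix, S[i,j] = (1/(n-1)) · Σ_k (x_{k,i} - mean_i) · (x_{k,j} - mean_j), divisor n-1 = 5:
  S[X,X] = ((3.1667)·(3.1667) + (3.1667)·(3.1667) + (-2.8333)·(-2.8333) + (-2.8333)·(-2.8333) + (2.1667)·(2.1667) + (-2.8333)·(-2.8333)) / 5 = 48.8333/5 = 9.7667
  S[X,Y] = ((3.1667)·(-1.5) + (3.1667)·(0.5) + (-2.8333)·(-1.5) + (-2.8333)·(0.5) + (2.1667)·(4.5) + (-2.8333)·(-2.5)) / 5 = 16.5/5 = 3.3
  S[Y,Y] = ((-1.5)·(-1.5) + (0.5)·(0.5) + (-1.5)·(-1.5) + (0.5)·(0.5) + (4.5)·(4.5) + (-2.5)·(-2.5)) / 5 = 31.5/5 = 6.3
  S = [[9.7667, 3.3],
 [3.3, 6.3]].

Step 3 — invert S. det(S) = 9.7667·6.3 - (3.3)² = 50.64.
  S^{-1} = (1/det) · [[d, -b], [-b, a]] = [[0.1244, -0.0652],
 [-0.0652, 0.1929]].

Step 4 — quadratic form (x̄ - mu_0)^T · S^{-1} · (x̄ - mu_0):
  S^{-1} · (x̄ - mu_0) = (0.2725, -0.857),
  (x̄ - mu_0)^T · [...] = (-0.1667)·(0.2725) + (-4.5)·(-0.857) = 3.8112.

Step 5 — scale by n: T² = 6 · 3.8112 = 22.8673.

T² ≈ 22.8673


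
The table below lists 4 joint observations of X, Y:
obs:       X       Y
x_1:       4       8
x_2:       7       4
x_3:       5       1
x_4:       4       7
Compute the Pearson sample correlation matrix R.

Step 1 — column means:
  mean(X) = (4 + 7 + 5 + 4) / 4 = 20/4 = 5
  mean(Y) = (8 + 4 + 1 + 7) / 4 = 20/4 = 5

Step 2 — sample variances and covariances s[i,j] = (1/(n-1)) · Σ_k (x_{k,i} - mean_i) · (x_{k,j} - mean_j), with n-1 = 3:
  s[X,X] = ((-1)·(-1) + (2)·(2) + (0)·(0) + (-1)·(-1)) / 3 = 6/3 = 2
  s[X,Y] = ((-1)·(3) + (2)·(-1) + (0)·(-4) + (-1)·(2)) / 3 = -7/3 = -2.3333
  s[Y,Y] = ((3)·(3) + (-1)·(-1) + (-4)·(-4) + (2)·(2)) / 3 = 30/3 = 10
  Sample standard deviations s_i = √(s[i,i]):
  s(X) = √(2) = 1.4142
  s(Y) = √(10) = 3.1623

Step 3 — r_{ij} = s_{ij} / (s_i · s_j):
  r[X,X] = 1 (diagonal).
  r[X,Y] = -2.3333 / (1.4142 · 3.1623) = -2.3333 / 4.4721 = -0.5217
  r[Y,Y] = 1 (diagonal).

R is symmetric with unit diagonal. Assembling:

R = [[1, -0.5217],
 [-0.5217, 1]]


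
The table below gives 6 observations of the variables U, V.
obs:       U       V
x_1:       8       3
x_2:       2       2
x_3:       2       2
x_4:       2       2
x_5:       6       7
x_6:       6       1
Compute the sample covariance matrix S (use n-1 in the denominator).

Step 1 — column means:
  mean(U) = (8 + 2 + 2 + 2 + 6 + 6) / 6 = 26/6 = 4.3333
  mean(V) = (3 + 2 + 2 + 2 + 7 + 1) / 6 = 17/6 = 2.8333

Step 2 — sample covariance S[i,j] = (1/(n-1)) · Σ_k (x_{k,i} - mean_i) · (x_{k,j} - mean_j), with n-1 = 5.
  S[U,U] = ((3.6667)·(3.6667) + (-2.3333)·(-2.3333) + (-2.3333)·(-2.3333) + (-2.3333)·(-2.3333) + (1.6667)·(1.6667) + (1.6667)·(1.6667)) / 5 = 35.3333/5 = 7.0667
  S[U,V] = ((3.6667)·(0.1667) + (-2.3333)·(-0.8333) + (-2.3333)·(-0.8333) + (-2.3333)·(-0.8333) + (1.6667)·(4.1667) + (1.6667)·(-1.8333)) / 5 = 10.3333/5 = 2.0667
  S[V,V] = ((0.1667)·(0.1667) + (-0.8333)·(-0.8333) + (-0.8333)·(-0.8333) + (-0.8333)·(-0.8333) + (4.1667)·(4.1667) + (-1.8333)·(-1.8333)) / 5 = 22.8333/5 = 4.5667

S is symmetric (S[j,i] = S[i,j]). Assembling:

S = [[7.0667, 2.0667],
 [2.0667, 4.5667]]


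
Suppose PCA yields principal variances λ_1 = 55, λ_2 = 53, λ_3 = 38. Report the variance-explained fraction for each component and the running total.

Step 1 — total variance = trace(Sigma) = Σ λ_i = 55 + 53 + 38 = 146.

Step 2 — fraction explained by component i = λ_i / Σ λ:
  PC1: 55/146 = 0.3767
  PC2: 53/146 = 0.363
  PC3: 38/146 = 0.2603

Step 3 — cumulative fraction after k components = (λ_1 + ... + λ_k) / Σ λ:
  k = 1: 55/146 = 0.3767
  k = 2: (55 + 53)/146 = 108/146 = 0.7397
  k = 3: (55 + 53 + 38)/146 = 146/146 = 1

Summary (fraction, with percent):

explained: PC1 0.3767 (37.67%), PC2 0.363 (36.3%), PC3 0.2603 (26.03%);  cumulative: 0.3767, 0.7397, 1


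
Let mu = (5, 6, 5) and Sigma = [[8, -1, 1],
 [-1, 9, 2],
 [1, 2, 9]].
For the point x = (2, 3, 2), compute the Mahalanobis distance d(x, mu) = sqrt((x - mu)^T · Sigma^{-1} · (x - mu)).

Step 1 — centre the observation: (x - mu) = (-3, -3, -3).

Step 2 — invert Sigma (cofactor / det for 3×3, or solve directly):
  Sigma^{-1} = [[0.1296, 0.0185, -0.0185],
 [0.0185, 0.1195, -0.0286],
 [-0.0185, -0.0286, 0.1195]].

Step 3 — form the quadratic (x - mu)^T · Sigma^{-1} · (x - mu):
  Sigma^{-1} · (x - mu) = (-0.3889, -0.3283, -0.2172).
  (x - mu)^T · [Sigma^{-1} · (x - mu)] = (-3)·(-0.3889) + (-3)·(-0.3283) + (-3)·(-0.2172) = 2.803.

Step 4 — take square root: d = √(2.803) ≈ 1.6742.

d(x, mu) = √(2.803) ≈ 1.6742


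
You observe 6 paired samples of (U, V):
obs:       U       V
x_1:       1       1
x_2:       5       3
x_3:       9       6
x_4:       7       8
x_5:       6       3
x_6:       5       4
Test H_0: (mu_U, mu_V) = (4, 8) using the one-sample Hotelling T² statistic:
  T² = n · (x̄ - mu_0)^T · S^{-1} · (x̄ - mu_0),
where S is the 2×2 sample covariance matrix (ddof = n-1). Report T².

Step 1 — sample mean vector:
  mean(U) = (1 + 5 + 9 + 7 + 6 + 5) / 6 = 33/6 = 5.5
  mean(V) = (1 + 3 + 6 + 8 + 3 + 4) / 6 = 25/6 = 4.1667
  x̄ = (5.5, 4.1667),  deviation x̄ - mu_0 = (5.5, 4.1667) - (4, 8) = (1.5, -3.8333).

Step 2 — sample covariance matrix, S[i,j] = (1/(n-1)) · Σ_k (x_{k,i} - mean_i) · (x_{k,j} - mean_j), divisor n-1 = 5:
  S[U,U] = ((-4.5)·(-4.5) + (-0.5)·(-0.5) + (3.5)·(3.5) + (1.5)·(1.5) + (0.5)·(0.5) + (-0.5)·(-0.5)) / 5 = 35.5/5 = 7.1
  S[U,V] = ((-4.5)·(-3.1667) + (-0.5)·(-1.1667) + (3.5)·(1.8333) + (1.5)·(3.8333) + (0.5)·(-1.1667) + (-0.5)·(-0.1667)) / 5 = 26.5/5 = 5.3
  S[V,V] = ((-3.1667)·(-3.1667) + (-1.1667)·(-1.1667) + (1.8333)·(1.8333) + (3.8333)·(3.8333) + (-1.1667)·(-1.1667) + (-0.1667)·(-0.1667)) / 5 = 30.8333/5 = 6.1667
  S = [[7.1, 5.3],
 [5.3, 6.1667]].

Step 3 — invert S. det(S) = 7.1·6.1667 - (5.3)² = 15.6933.
  S^{-1} = (1/det) · [[d, -b], [-b, a]] = [[0.3929, -0.3377],
 [-0.3377, 0.4524]].

Step 4 — quadratic form (x̄ - mu_0)^T · S^{-1} · (x̄ - mu_0):
  S^{-1} · (x̄ - mu_0) = (1.884, -2.2409),
  (x̄ - mu_0)^T · [...] = (1.5)·(1.884) + (-3.8333)·(-2.2409) = 11.416.

Step 5 — scale by n: T² = 6 · 11.416 = 68.4962.

T² ≈ 68.4962


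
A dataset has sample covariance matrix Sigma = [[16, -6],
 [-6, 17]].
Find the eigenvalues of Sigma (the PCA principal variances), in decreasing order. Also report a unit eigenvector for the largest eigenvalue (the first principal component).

Step 1 — characteristic polynomial of 2×2 Sigma:
  det(Sigma - λI) = λ² - trace · λ + det = 0.
  trace = 16 + 17 = 33, det = 16·17 - (-6)² = 236.
Step 2 — discriminant:
  Δ = trace² - 4·det = 1089 - 944 = 145.
Step 3 — eigenvalues:
  λ = (trace ± √Δ)/2 = (33 ± 12.0416)/2,
  λ_1 = 22.5208,  λ_2 = 10.4792.

Step 4 — unit eigenvector for λ_1: solve (Sigma - λ_1 I)v = 0. First row:
  (16 - 22.5208)·v_x + (-6)·v_y = 0, i.e. (-6.5208)·v_x + (-6)·v_y = 0,
  so v ∝ (b, λ_1 - a) = (-6, 6.5208); multiply by -1 so the first entry is positive: u = (6, -6.5208).
  ||u|| = √((6)² + (-6.5208)²) = √(78.5208) ≈ 8.8612,
  v_1 = u/||u|| ≈ (0.6771, -0.7359) (||v_1|| = 1).

λ_1 = 22.5208,  λ_2 = 10.4792;  v_1 ≈ (0.6771, -0.7359)


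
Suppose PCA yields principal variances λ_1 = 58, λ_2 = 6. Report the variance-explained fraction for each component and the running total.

Step 1 — total variance = trace(Sigma) = Σ λ_i = 58 + 6 = 64.

Step 2 — fraction explained by component i = λ_i / Σ λ:
  PC1: 58/64 = 0.9062
  PC2: 6/64 = 0.0938

Step 3 — cumulative fraction after k components = (λ_1 + ... + λ_k) / Σ λ:
  k = 1: 58/64 = 0.9062
  k = 2: (58 + 6)/64 = 64/64 = 1

Summary (fraction, with percent):

explained: PC1 0.9062 (90.62%), PC2 0.0938 (9.38%);  cumulative: 0.9062, 1


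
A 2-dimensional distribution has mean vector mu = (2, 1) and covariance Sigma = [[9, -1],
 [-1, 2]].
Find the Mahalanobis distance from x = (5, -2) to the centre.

Step 1 — centre the observation: (x - mu) = (3, -3).

Step 2 — invert Sigma. det(Sigma) = 9·2 - (-1)² = 17.
  Sigma^{-1} = (1/det) · [[d, -b], [-b, a]] = [[0.1176, 0.0588],
 [0.0588, 0.5294]].

Step 3 — form the quadratic (x - mu)^T · Sigma^{-1} · (x - mu):
  Sigma^{-1} · (x - mu) = (0.1765, -1.4118).
  (x - mu)^T · [Sigma^{-1} · (x - mu)] = (3)·(0.1765) + (-3)·(-1.4118) = 4.7647.

Step 4 — take square root: d = √(4.7647) ≈ 2.1828.

d(x, mu) = √(4.7647) ≈ 2.1828


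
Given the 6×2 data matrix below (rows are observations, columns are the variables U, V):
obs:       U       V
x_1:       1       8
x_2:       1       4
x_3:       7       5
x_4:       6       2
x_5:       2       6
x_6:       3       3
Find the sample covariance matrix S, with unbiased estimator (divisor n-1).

Step 1 — column means:
  mean(U) = (1 + 1 + 7 + 6 + 2 + 3) / 6 = 20/6 = 3.3333
  mean(V) = (8 + 4 + 5 + 2 + 6 + 3) / 6 = 28/6 = 4.6667

Step 2 — sample covariance S[i,j] = (1/(n-1)) · Σ_k (x_{k,i} - mean_i) · (x_{k,j} - mean_j), with n-1 = 5.
  S[U,U] = ((-2.3333)·(-2.3333) + (-2.3333)·(-2.3333) + (3.6667)·(3.6667) + (2.6667)·(2.6667) + (-1.3333)·(-1.3333) + (-0.3333)·(-0.3333)) / 5 = 33.3333/5 = 6.6667
  S[U,V] = ((-2.3333)·(3.3333) + (-2.3333)·(-0.6667) + (3.6667)·(0.3333) + (2.6667)·(-2.6667) + (-1.3333)·(1.3333) + (-0.3333)·(-1.6667)) / 5 = -13.3333/5 = -2.6667
  S[V,V] = ((3.3333)·(3.3333) + (-0.6667)·(-0.6667) + (0.3333)·(0.3333) + (-2.6667)·(-2.6667) + (1.3333)·(1.3333) + (-1.6667)·(-1.6667)) / 5 = 23.3333/5 = 4.6667

S is symmetric (S[j,i] = S[i,j]). Assembling:

S = [[6.6667, -2.6667],
 [-2.6667, 4.6667]]


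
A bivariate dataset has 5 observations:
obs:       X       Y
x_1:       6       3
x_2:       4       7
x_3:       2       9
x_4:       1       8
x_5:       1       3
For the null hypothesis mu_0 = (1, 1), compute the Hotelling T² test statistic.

Step 1 — sample mean vector:
  mean(X) = (6 + 4 + 2 + 1 + 1) / 5 = 14/5 = 2.8
  mean(Y) = (3 + 7 + 9 + 8 + 3) / 5 = 30/5 = 6
  x̄ = (2.8, 6),  deviation x̄ - mu_0 = (2.8, 6) - (1, 1) = (1.8, 5).

Step 2 — sample covariance matrix, S[i,j] = (1/(n-1)) · Σ_k (x_{k,i} - mean_i) · (x_{k,j} - mean_j), divisor n-1 = 4:
  S[X,X] = ((3.2)·(3.2) + (1.2)·(1.2) + (-0.8)·(-0.8) + (-1.8)·(-1.8) + (-1.8)·(-1.8)) / 4 = 18.8/4 = 4.7
  S[X,Y] = ((3.2)·(-3) + (1.2)·(1) + (-0.8)·(3) + (-1.8)·(2) + (-1.8)·(-3)) / 4 = -9/4 = -2.25
  S[Y,Y] = ((-3)·(-3) + (1)·(1) + (3)·(3) + (2)·(2) + (-3)·(-3)) / 4 = 32/4 = 8
  S = [[4.7, -2.25],
 [-2.25, 8]].

Step 3 — invert S. det(S) = 4.7·8 - (-2.25)² = 32.5375.
  S^{-1} = (1/det) · [[d, -b], [-b, a]] = [[0.2459, 0.0692],
 [0.0692, 0.1444]].

Step 4 — quadratic form (x̄ - mu_0)^T · S^{-1} · (x̄ - mu_0):
  S^{-1} · (x̄ - mu_0) = (0.7883, 0.8467),
  (x̄ - mu_0)^T · [...] = (1.8)·(0.7883) + (5)·(0.8467) = 5.6526.

Step 5 — scale by n: T² = 5 · 5.6526 = 28.2628.

T² ≈ 28.2628


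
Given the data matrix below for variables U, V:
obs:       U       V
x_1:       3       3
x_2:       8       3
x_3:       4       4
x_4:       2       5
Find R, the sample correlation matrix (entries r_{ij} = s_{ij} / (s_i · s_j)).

Step 1 — column means:
  mean(U) = (3 + 8 + 4 + 2) / 4 = 17/4 = 4.25
  mean(V) = (3 + 3 + 4 + 5) / 4 = 15/4 = 3.75

Step 2 — sample variances and covariances s[i,j] = (1/(n-1)) · Σ_k (x_{k,i} - mean_i) · (x_{k,j} - mean_j), with n-1 = 3:
  s[U,U] = ((-1.25)·(-1.25) + (3.75)·(3.75) + (-0.25)·(-0.25) + (-2.25)·(-2.25)) / 3 = 20.75/3 = 6.9167
  s[U,V] = ((-1.25)·(-0.75) + (3.75)·(-0.75) + (-0.25)·(0.25) + (-2.25)·(1.25)) / 3 = -4.75/3 = -1.5833
  s[V,V] = ((-0.75)·(-0.75) + (-0.75)·(-0.75) + (0.25)·(0.25) + (1.25)·(1.25)) / 3 = 2.75/3 = 0.9167
  Sample standard deviations s_i = √(s[i,i]):
  s(U) = √(6.9167) = 2.63
  s(V) = √(0.9167) = 0.9574

Step 3 — r_{ij} = s_{ij} / (s_i · s_j):
  r[U,U] = 1 (diagonal).
  r[U,V] = -1.5833 / (2.63 · 0.9574) = -1.5833 / 2.518 = -0.6288
  r[V,V] = 1 (diagonal).

R is symmetric with unit diagonal. Assembling:

R = [[1, -0.6288],
 [-0.6288, 1]]


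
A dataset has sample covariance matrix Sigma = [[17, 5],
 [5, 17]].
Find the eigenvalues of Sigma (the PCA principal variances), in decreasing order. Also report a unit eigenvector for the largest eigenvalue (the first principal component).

Step 1 — characteristic polynomial of 2×2 Sigma:
  det(Sigma - λI) = λ² - trace · λ + det = 0.
  trace = 17 + 17 = 34, det = 17·17 - (5)² = 264.
Step 2 — discriminant:
  Δ = trace² - 4·det = 1156 - 1056 = 100.
Step 3 — eigenvalues:
  λ = (trace ± √Δ)/2 = (34 ± 10)/2,
  λ_1 = 22,  λ_2 = 12.

Step 4 — unit eigenvector for λ_1: solve (Sigma - λ_1 I)v = 0. First row:
  (17 - 22)·v_x + (5)·v_y = 0, i.e. (-5)·v_x + (5)·v_y = 0,
  so v ∝ (b, λ_1 - a) = (5, 5) = u.
  ||u|| = √((5)² + (5)²) = √(50) ≈ 7.0711,
  v_1 = u/||u|| ≈ (0.7071, 0.7071) (||v_1|| = 1).

λ_1 = 22,  λ_2 = 12;  v_1 ≈ (0.7071, 0.7071)


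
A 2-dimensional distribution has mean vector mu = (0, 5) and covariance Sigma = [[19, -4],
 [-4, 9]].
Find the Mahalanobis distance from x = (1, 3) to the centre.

Step 1 — centre the observation: (x - mu) = (1, -2).

Step 2 — invert Sigma. det(Sigma) = 19·9 - (-4)² = 155.
  Sigma^{-1} = (1/det) · [[d, -b], [-b, a]] = [[0.0581, 0.0258],
 [0.0258, 0.1226]].

Step 3 — form the quadratic (x - mu)^T · Sigma^{-1} · (x - mu):
  Sigma^{-1} · (x - mu) = (0.0065, -0.2194).
  (x - mu)^T · [Sigma^{-1} · (x - mu)] = (1)·(0.0065) + (-2)·(-0.2194) = 0.4452.

Step 4 — take square root: d = √(0.4452) ≈ 0.6672.

d(x, mu) = √(0.4452) ≈ 0.6672


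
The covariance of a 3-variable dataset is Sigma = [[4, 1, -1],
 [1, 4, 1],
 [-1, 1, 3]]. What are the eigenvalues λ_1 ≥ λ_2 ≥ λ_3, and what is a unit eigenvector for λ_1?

Step 1 — characteristic polynomial p(λ) = det(λI - Sigma) = λ³ - tr·λ² + c_1·λ - det, where tr = trace, c_1 = sum of the principal 2×2 minors, det = det(Sigma):
  tr = 4 + 4 + 3 = 11,
  c_1 = (4·4 - (1)²) + (4·3 - (-1)²) + (4·3 - (1)²) = 15 + 11 + 11 = 37,
  det = 4·(4·3 - (1)²) - (1)·((1)·3 - (1)·(-1)) + (-1)·((1)·(1) - 4·(-1)) = 4·(11) - (1)·(4) + (-1)·(5) = 35.
  So p(λ) = λ³ - 11λ² + 37λ - 35.
Step 2 — look for an integer root (rational root theorem: any rational root is an integer divisor of 35). Testing λ = 5:
  p(5) = 125 - 275 + 185 - 35 = 0  ✓
  Dividing out (λ - 5): p(λ) = (λ - 5)(λ² - 6λ + 7).
Step 3 — remaining eigenvalues from the quadratic λ² - 6λ + 7 = 0:
  Δ = 6² - 4·7 = 36 - 28 = 8,  λ = (6 ± √8)/2 = (6 ± 2.8284)/2 ≈ 4.4142 or 1.5858.
  Sorted: λ_1 = 5,  λ_2 = 4.4142,  λ_3 = 1.5858  (check: sum = 11 = tr ✓).

Step 4 — unit eigenvector for λ_1 = 5: v spans the null space of (Sigma - λ_1 I), whose rows are
  r_1 = (-1, 1, -1),  r_2 = (1, -1, 1),  r_3 = (-1, 1, -2).
  v is orthogonal to every row, so take v ∝ r_1 × r_3 = ((1)·(-2) - (-1)·(1), (-1)·(-1) - (-1)·(-2), (-1)·(1) - (1)·(-1)) = (-1, -1, 0).
  Rescale (multiply by -1 so the first nonzero entry is positive): u = (1, 1, 0).
  ||u|| = √((1)² + (1)² + (0)²) = √(2) ≈ 1.4142,  v_1 = u/||u|| ≈ (0.7071, 0.7071, 0) (||v_1|| = 1).

λ_1 = 5,  λ_2 = 4.4142,  λ_3 = 1.5858;  v_1 ≈ (0.7071, 0.7071, 0)


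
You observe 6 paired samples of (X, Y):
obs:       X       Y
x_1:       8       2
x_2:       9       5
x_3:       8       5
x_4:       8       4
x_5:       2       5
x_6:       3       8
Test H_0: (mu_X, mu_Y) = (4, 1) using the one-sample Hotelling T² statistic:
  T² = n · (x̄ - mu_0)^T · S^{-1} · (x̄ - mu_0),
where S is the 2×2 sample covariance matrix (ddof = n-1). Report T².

Step 1 — sample mean vector:
  mean(X) = (8 + 9 + 8 + 8 + 2 + 3) / 6 = 38/6 = 6.3333
  mean(Y) = (2 + 5 + 5 + 4 + 5 + 8) / 6 = 29/6 = 4.8333
  x̄ = (6.3333, 4.8333),  deviation x̄ - mu_0 = (6.3333, 4.8333) - (4, 1) = (2.3333, 3.8333).

Step 2 — sample covariance matrix, S[i,j] = (1/(n-1)) · Σ_k (x_{k,i} - mean_i) · (x_{k,j} - mean_j), divisor n-1 = 5:
  S[X,X] = ((1.6667)·(1.6667) + (2.6667)·(2.6667) + (1.6667)·(1.6667) + (1.6667)·(1.6667) + (-4.3333)·(-4.3333) + (-3.3333)·(-3.3333)) / 5 = 45.3333/5 = 9.0667
  S[X,Y] = ((1.6667)·(-2.8333) + (2.6667)·(0.1667) + (1.6667)·(0.1667) + (1.6667)·(-0.8333) + (-4.3333)·(0.1667) + (-3.3333)·(3.1667)) / 5 = -16.6667/5 = -3.3333
  S[Y,Y] = ((-2.8333)·(-2.8333) + (0.1667)·(0.1667) + (0.1667)·(0.1667) + (-0.8333)·(-0.8333) + (0.1667)·(0.1667) + (3.1667)·(3.1667)) / 5 = 18.8333/5 = 3.7667
  S = [[9.0667, -3.3333],
 [-3.3333, 3.7667]].

Step 3 — invert S. det(S) = 9.0667·3.7667 - (-3.3333)² = 23.04.
  S^{-1} = (1/det) · [[d, -b], [-b, a]] = [[0.1635, 0.1447],
 [0.1447, 0.3935]].

Step 4 — quadratic form (x̄ - mu_0)^T · S^{-1} · (x̄ - mu_0):
  S^{-1} · (x̄ - mu_0) = (0.9361, 1.8461),
  (x̄ - mu_0)^T · [...] = (2.3333)·(0.9361) + (3.8333)·(1.8461) = 9.2607.

Step 5 — scale by n: T² = 6 · 9.2607 = 55.5642.

T² ≈ 55.5642


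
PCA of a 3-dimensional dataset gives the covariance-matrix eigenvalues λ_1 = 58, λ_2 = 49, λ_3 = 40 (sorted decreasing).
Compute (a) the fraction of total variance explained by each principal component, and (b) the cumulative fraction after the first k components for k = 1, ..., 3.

Step 1 — total variance = trace(Sigma) = Σ λ_i = 58 + 49 + 40 = 147.

Step 2 — fraction explained by component i = λ_i / Σ λ:
  PC1: 58/147 = 0.3946
  PC2: 49/147 = 0.3333
  PC3: 40/147 = 0.2721

Step 3 — cumulative fraction after k components = (λ_1 + ... + λ_k) / Σ λ:
  k = 1: 58/147 = 0.3946
  k = 2: (58 + 49)/147 = 107/147 = 0.7279
  k = 3: (58 + 49 + 40)/147 = 147/147 = 1

Summary (fraction, with percent):

explained: PC1 0.3946 (39.46%), PC2 0.3333 (33.33%), PC3 0.2721 (27.21%);  cumulative: 0.3946, 0.7279, 1


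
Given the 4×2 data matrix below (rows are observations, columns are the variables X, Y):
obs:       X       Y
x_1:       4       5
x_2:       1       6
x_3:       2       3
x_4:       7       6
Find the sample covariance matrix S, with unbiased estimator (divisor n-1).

Step 1 — column means:
  mean(X) = (4 + 1 + 2 + 7) / 4 = 14/4 = 3.5
  mean(Y) = (5 + 6 + 3 + 6) / 4 = 20/4 = 5

Step 2 — sample covariance S[i,j] = (1/(n-1)) · Σ_k (x_{k,i} - mean_i) · (x_{k,j} - mean_j), with n-1 = 3.
  S[X,X] = ((0.5)·(0.5) + (-2.5)·(-2.5) + (-1.5)·(-1.5) + (3.5)·(3.5)) / 3 = 21/3 = 7
  S[X,Y] = ((0.5)·(0) + (-2.5)·(1) + (-1.5)·(-2) + (3.5)·(1)) / 3 = 4/3 = 1.3333
  S[Y,Y] = ((0)·(0) + (1)·(1) + (-2)·(-2) + (1)·(1)) / 3 = 6/3 = 2

S is symmetric (S[j,i] = S[i,j]). Assembling:

S = [[7, 1.3333],
 [1.3333, 2]]


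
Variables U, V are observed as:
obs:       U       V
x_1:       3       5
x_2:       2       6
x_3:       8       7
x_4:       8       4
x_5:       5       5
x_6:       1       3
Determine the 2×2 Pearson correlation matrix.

Step 1 — column means:
  mean(U) = (3 + 2 + 8 + 8 + 5 + 1) / 6 = 27/6 = 4.5
  mean(V) = (5 + 6 + 7 + 4 + 5 + 3) / 6 = 30/6 = 5

Step 2 — sample variances and covariances s[i,j] = (1/(n-1)) · Σ_k (x_{k,i} - mean_i) · (x_{k,j} - mean_j), with n-1 = 5:
  s[U,U] = ((-1.5)·(-1.5) + (-2.5)·(-2.5) + (3.5)·(3.5) + (3.5)·(3.5) + (0.5)·(0.5) + (-3.5)·(-3.5)) / 5 = 45.5/5 = 9.1
  s[U,V] = ((-1.5)·(0) + (-2.5)·(1) + (3.5)·(2) + (3.5)·(-1) + (0.5)·(0) + (-3.5)·(-2)) / 5 = 8/5 = 1.6
  s[V,V] = ((0)·(0) + (1)·(1) + (2)·(2) + (-1)·(-1) + (0)·(0) + (-2)·(-2)) / 5 = 10/5 = 2
  Sample standard deviations s_i = √(s[i,i]):
  s(U) = √(9.1) = 3.0166
  s(V) = √(2) = 1.4142

Step 3 — r_{ij} = s_{ij} / (s_i · s_j):
  r[U,U] = 1 (diagonal).
  r[U,V] = 1.6 / (3.0166 · 1.4142) = 1.6 / 4.2661 = 0.375
  r[V,V] = 1 (diagonal).

R is symmetric with unit diagonal. Assembling:

R = [[1, 0.375],
 [0.375, 1]]


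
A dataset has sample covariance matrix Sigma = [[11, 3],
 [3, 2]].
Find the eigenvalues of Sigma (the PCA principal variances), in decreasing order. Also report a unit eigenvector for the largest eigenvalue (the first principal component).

Step 1 — characteristic polynomial of 2×2 Sigma:
  det(Sigma - λI) = λ² - trace · λ + det = 0.
  trace = 11 + 2 = 13, det = 11·2 - (3)² = 13.
Step 2 — discriminant:
  Δ = trace² - 4·det = 169 - 52 = 117.
Step 3 — eigenvalues:
  λ = (trace ± √Δ)/2 = (13 ± 10.8167)/2,
  λ_1 = 11.9083,  λ_2 = 1.0917.

Step 4 — unit eigenvector for λ_1: solve (Sigma - λ_1 I)v = 0. First row:
  (11 - 11.9083)·v_x + (3)·v_y = 0, i.e. (-0.9083)·v_x + (3)·v_y = 0,
  so v ∝ (b, λ_1 - a) = (3, 0.9083) = u.
  ||u|| = √((3)² + (0.9083)²) = √(9.8251) ≈ 3.1345,
  v_1 = u/||u|| ≈ (0.9571, 0.2898) (||v_1|| = 1).

λ_1 = 11.9083,  λ_2 = 1.0917;  v_1 ≈ (0.9571, 0.2898)
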